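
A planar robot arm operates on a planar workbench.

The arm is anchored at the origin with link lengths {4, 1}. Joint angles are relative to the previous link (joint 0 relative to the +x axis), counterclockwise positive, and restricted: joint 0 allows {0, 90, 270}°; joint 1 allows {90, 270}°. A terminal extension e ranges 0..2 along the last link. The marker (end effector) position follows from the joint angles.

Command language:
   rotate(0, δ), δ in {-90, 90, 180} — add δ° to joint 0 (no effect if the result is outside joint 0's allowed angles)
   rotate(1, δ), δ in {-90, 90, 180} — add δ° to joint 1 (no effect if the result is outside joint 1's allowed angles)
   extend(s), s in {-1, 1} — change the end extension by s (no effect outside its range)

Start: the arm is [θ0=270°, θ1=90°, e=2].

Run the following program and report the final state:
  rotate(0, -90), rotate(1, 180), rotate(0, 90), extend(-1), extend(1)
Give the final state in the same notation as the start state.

begin: [θ0=270°, θ1=90°, e=2]
step 1 (rotate(0, -90)): [θ0=270°, θ1=90°, e=2]
step 2 (rotate(1, 180)): [θ0=270°, θ1=270°, e=2]
step 3 (rotate(0, 90)): [θ0=0°, θ1=270°, e=2]
step 4 (extend(-1)): [θ0=0°, θ1=270°, e=1]
step 5 (extend(1)): [θ0=0°, θ1=270°, e=2]

[θ0=0°, θ1=270°, e=2]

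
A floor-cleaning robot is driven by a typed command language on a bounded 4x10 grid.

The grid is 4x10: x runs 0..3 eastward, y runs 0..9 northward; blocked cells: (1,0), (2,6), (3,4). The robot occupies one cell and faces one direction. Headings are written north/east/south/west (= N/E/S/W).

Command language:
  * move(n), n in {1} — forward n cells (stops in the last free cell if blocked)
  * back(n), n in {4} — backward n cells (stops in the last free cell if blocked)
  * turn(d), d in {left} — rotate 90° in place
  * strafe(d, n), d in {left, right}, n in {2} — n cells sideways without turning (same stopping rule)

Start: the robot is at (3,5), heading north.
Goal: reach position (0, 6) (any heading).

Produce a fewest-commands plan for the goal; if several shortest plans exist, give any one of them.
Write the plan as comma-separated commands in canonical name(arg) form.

strafe(left, 2), move(1), strafe(left, 2)

begin: at (3,5), heading north
1. strafe(left, 2) → at (1,5), heading north
2. move(1) → at (1,6), heading north
3. strafe(left, 2) → at (0,6), heading north
minimal: 3 command(s), checked below 3.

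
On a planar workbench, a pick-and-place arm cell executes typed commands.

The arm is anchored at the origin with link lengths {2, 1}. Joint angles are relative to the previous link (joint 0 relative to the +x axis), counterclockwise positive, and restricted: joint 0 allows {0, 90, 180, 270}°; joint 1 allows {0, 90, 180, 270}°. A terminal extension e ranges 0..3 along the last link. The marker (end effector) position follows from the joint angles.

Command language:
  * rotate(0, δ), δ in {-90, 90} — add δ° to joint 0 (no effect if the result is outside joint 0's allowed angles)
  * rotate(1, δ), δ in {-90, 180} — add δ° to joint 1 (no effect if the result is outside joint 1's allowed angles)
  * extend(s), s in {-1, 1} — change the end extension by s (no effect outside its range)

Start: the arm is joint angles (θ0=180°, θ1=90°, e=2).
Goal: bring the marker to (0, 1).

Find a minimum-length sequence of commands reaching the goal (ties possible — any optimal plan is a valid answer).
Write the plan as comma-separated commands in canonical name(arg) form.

rotate(1, 180), rotate(0, 90), rotate(1, -90)

start: joint angles (θ0=180°, θ1=90°, e=2)
[1] after rotate(1, 180): joint angles (θ0=180°, θ1=270°, e=2)
[2] after rotate(0, 90): joint angles (θ0=270°, θ1=270°, e=2)
[3] after rotate(1, -90): joint angles (θ0=270°, θ1=180°, e=2)
nothing shorter than 3 reaches the goal.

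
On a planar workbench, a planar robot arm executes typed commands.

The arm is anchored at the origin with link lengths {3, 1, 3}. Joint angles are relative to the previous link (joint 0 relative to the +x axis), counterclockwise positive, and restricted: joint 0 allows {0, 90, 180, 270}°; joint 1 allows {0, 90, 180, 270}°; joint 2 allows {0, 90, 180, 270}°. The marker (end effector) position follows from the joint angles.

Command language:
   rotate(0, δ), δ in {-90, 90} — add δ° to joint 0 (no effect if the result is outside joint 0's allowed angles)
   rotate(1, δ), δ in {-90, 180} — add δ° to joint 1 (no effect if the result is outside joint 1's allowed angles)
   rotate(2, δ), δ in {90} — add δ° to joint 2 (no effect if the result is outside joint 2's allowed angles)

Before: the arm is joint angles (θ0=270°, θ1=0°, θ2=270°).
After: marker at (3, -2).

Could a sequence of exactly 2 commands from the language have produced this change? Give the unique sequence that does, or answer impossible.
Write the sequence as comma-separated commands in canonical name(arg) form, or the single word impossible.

rotate(1, -90), rotate(1, -90)

from: joint angles (θ0=270°, θ1=0°, θ2=270°)
step 1 (rotate(1, -90)): joint angles (θ0=270°, θ1=270°, θ2=270°)
step 2 (rotate(1, -90)): joint angles (θ0=270°, θ1=180°, θ2=270°)
all 25 alternatives checked — unique.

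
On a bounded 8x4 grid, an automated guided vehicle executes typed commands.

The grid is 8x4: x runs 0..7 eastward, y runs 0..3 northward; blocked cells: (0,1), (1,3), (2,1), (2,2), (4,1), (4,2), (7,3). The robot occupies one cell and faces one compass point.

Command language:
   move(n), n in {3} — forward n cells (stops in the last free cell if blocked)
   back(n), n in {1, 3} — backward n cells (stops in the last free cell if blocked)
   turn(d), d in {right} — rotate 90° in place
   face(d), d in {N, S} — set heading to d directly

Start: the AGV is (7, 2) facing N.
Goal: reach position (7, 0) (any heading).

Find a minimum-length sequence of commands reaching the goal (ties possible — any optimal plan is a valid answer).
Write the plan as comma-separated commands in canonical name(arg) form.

back(3)

begin: (7, 2) facing N
step 1 (back(3)): (7, 0) facing N
shorter routes all fall short; 1 is best.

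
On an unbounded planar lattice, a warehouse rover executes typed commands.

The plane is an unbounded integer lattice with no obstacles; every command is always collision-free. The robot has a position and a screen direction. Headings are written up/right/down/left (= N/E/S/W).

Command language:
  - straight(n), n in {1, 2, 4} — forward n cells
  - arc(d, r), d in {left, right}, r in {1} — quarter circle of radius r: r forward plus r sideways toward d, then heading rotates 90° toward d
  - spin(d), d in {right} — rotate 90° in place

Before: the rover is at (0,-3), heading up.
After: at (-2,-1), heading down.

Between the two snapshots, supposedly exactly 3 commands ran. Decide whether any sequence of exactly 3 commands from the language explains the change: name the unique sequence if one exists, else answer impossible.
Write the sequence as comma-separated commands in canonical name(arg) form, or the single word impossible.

key: order matters: swapping straight(2) and arc(left, 1) lands elsewhere
from: at (0,-3), heading up
step 1 (straight(2)): at (0,-1), heading up
step 2 (arc(left, 1)): at (-1,0), heading left
step 3 (arc(left, 1)): at (-2,-1), heading down
all 216 alternatives checked — unique.

straight(2), arc(left, 1), arc(left, 1)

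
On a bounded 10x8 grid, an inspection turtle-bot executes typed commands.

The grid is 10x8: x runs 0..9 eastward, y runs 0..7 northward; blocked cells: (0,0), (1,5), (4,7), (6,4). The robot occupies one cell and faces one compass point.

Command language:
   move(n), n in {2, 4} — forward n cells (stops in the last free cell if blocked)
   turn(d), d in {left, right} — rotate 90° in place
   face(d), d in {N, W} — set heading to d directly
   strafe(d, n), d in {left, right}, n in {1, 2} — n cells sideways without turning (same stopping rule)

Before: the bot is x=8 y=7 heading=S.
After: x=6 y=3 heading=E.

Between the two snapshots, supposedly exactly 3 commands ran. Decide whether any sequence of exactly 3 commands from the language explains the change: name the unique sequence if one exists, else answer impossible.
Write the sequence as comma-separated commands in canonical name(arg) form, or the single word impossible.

move(4), strafe(right, 2), turn(left)

key: order matters: swapping move(4) and turn(left) lands elsewhere
t0: x=8 y=7 heading=S
step 1 (move(4)): x=8 y=3 heading=S
step 2 (strafe(right, 2)): x=6 y=3 heading=S
step 3 (turn(left)): x=6 y=3 heading=E
uniquely the one of 1000 3-step routes that fits.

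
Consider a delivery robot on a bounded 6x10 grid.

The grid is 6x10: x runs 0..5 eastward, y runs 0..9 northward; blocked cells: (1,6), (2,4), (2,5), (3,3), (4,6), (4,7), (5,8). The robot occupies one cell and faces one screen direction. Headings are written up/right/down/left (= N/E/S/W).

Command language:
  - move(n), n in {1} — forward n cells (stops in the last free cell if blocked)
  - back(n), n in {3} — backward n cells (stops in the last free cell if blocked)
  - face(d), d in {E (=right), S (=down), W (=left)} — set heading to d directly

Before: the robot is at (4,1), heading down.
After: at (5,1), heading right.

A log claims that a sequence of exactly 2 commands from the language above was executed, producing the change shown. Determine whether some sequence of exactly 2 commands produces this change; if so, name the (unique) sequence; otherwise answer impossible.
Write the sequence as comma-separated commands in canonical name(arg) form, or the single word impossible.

key: position moved to (5,1) AND the heading swung to E — translation plus rotation needed
from: at (4,1), heading down
1. face(E) → at (4,1), heading right
2. move(1) → at (5,1), heading right
uniquely the one of 25 2-step routes that fits.

face(E), move(1)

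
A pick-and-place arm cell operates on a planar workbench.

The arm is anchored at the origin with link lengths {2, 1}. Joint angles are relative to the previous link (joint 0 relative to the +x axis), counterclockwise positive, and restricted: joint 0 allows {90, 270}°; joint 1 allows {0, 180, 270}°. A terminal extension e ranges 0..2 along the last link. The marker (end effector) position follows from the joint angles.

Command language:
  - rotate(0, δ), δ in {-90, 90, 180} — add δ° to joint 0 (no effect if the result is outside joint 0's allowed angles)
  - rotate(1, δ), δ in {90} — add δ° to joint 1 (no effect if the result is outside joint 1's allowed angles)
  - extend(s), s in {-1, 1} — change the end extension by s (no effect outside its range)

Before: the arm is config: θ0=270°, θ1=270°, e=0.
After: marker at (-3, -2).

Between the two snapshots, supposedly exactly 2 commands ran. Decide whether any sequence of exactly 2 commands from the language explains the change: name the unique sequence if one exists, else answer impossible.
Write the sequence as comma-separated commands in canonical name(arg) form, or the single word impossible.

start: config: θ0=270°, θ1=270°, e=0
1. extend(1) → config: θ0=270°, θ1=270°, e=1
2. extend(1) → config: θ0=270°, θ1=270°, e=2
uniquely the one of 36 2-step routes that fits.

extend(1), extend(1)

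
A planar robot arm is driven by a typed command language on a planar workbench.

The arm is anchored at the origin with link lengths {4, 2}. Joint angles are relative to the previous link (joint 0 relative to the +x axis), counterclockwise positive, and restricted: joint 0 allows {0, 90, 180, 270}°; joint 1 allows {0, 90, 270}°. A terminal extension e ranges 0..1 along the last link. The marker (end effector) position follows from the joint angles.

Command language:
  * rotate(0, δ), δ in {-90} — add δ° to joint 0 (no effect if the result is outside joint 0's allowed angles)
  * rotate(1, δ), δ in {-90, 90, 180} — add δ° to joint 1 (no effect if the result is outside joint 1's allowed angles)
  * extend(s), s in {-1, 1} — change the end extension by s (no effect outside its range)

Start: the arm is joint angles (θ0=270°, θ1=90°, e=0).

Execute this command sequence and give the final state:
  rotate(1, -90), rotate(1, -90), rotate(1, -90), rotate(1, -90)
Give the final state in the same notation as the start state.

from: joint angles (θ0=270°, θ1=90°, e=0)
step 1 (rotate(1, -90)): joint angles (θ0=270°, θ1=0°, e=0)
step 2 (rotate(1, -90)): joint angles (θ0=270°, θ1=270°, e=0)
step 3 (rotate(1, -90)): joint angles (θ0=270°, θ1=270°, e=0)
step 4 (rotate(1, -90)): joint angles (θ0=270°, θ1=270°, e=0)

joint angles (θ0=270°, θ1=270°, e=0)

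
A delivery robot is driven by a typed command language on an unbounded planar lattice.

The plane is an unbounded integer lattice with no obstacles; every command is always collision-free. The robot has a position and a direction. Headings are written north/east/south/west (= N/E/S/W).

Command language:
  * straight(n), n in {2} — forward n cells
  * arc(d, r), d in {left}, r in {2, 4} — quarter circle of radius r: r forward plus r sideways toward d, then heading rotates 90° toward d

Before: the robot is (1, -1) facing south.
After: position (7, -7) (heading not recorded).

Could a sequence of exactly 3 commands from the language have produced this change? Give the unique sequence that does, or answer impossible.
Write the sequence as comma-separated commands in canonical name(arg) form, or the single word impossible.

t0: (1, -1) facing south
1. straight(2) → (1, -3) facing south
2. arc(left, 4) → (5, -7) facing east
3. straight(2) → (7, -7) facing east
all 27 alternatives checked — unique.

straight(2), arc(left, 4), straight(2)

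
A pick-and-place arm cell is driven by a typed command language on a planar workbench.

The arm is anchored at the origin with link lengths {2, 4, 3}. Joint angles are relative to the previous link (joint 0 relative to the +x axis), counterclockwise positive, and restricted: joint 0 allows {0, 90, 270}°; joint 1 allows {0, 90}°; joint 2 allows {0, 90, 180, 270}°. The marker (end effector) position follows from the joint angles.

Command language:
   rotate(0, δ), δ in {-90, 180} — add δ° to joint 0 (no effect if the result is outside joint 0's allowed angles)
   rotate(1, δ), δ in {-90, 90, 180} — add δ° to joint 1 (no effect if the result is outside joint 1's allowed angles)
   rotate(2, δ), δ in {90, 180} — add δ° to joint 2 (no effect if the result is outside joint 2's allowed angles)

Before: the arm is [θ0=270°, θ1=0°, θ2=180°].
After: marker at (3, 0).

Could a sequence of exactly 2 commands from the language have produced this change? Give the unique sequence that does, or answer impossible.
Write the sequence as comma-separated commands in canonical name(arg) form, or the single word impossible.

key: order matters: swapping rotate(0, 180) and rotate(0, -90) lands elsewhere
t0: [θ0=270°, θ1=0°, θ2=180°]
1. rotate(0, 180) → [θ0=90°, θ1=0°, θ2=180°]
2. rotate(0, -90) → [θ0=0°, θ1=0°, θ2=180°]
no other 2-command option fits: unique.

rotate(0, 180), rotate(0, -90)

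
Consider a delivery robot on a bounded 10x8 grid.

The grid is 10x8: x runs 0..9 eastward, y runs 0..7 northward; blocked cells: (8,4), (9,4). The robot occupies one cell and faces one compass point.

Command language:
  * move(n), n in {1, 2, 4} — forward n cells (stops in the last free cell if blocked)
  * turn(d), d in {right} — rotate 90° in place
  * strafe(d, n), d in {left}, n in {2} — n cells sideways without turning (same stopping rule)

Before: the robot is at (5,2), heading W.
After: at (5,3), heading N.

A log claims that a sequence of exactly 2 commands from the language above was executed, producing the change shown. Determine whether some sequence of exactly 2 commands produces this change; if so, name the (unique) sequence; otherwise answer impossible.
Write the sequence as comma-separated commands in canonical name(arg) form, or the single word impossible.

turn(right), move(1)

key: position moved to (5,3) AND the heading swung to N — translation plus rotation needed
start: at (5,2), heading W
t=1 turn(right) ⇒ at (5,2), heading N
t=2 move(1) ⇒ at (5,3), heading N
all 25 alternatives checked — unique.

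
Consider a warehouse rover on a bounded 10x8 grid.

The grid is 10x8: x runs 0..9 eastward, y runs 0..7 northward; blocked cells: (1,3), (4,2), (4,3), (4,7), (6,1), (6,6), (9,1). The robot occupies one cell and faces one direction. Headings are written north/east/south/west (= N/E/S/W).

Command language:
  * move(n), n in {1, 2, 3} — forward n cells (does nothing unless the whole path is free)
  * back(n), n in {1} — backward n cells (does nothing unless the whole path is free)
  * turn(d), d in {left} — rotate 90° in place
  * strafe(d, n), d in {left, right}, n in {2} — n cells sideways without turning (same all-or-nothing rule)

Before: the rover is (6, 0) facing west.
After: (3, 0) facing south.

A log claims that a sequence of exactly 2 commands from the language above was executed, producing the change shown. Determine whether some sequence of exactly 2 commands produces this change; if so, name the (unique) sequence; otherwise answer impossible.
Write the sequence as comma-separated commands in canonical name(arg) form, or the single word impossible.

move(3), turn(left)

key: order matters: swapping move(3) and turn(left) lands elsewhere
begin: (6, 0) facing west
[1] after move(3): (3, 0) facing west
[2] after turn(left): (3, 0) facing south
uniquely the one of 49 2-step routes that fits.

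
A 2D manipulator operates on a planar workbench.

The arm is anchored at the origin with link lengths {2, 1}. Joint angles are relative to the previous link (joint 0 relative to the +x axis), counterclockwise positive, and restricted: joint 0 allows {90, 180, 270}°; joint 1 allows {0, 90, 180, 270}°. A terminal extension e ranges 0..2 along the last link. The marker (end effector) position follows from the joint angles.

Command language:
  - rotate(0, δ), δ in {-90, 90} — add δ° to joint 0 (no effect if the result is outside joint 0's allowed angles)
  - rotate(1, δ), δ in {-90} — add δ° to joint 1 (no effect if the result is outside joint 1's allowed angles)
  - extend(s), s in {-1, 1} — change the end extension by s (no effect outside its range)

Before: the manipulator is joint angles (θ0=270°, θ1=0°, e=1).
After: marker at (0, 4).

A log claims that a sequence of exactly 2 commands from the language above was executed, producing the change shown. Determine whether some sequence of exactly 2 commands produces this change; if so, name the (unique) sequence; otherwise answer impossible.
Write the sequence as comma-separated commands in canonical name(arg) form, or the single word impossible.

rotate(0, -90), rotate(0, -90)

from: joint angles (θ0=270°, θ1=0°, e=1)
[1] after rotate(0, -90): joint angles (θ0=180°, θ1=0°, e=1)
[2] after rotate(0, -90): joint angles (θ0=90°, θ1=0°, e=1)
no rival 2-sequence matches.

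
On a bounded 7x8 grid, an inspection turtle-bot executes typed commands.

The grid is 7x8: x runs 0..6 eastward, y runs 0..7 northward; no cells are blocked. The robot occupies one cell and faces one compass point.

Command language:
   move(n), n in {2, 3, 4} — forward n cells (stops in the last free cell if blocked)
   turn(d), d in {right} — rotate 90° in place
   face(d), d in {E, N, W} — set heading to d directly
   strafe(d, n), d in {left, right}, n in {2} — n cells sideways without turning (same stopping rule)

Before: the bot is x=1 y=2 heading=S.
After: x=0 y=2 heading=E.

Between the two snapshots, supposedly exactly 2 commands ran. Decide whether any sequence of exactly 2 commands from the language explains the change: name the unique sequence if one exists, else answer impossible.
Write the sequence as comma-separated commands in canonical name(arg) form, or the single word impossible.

strafe(right, 2), face(E)

key: running face(E) before strafe(right, 2) would end elsewhere — order is forced
start: x=1 y=2 heading=S
[1] after strafe(right, 2): x=0 y=2 heading=S
[2] after face(E): x=0 y=2 heading=E
no rival 2-sequence matches.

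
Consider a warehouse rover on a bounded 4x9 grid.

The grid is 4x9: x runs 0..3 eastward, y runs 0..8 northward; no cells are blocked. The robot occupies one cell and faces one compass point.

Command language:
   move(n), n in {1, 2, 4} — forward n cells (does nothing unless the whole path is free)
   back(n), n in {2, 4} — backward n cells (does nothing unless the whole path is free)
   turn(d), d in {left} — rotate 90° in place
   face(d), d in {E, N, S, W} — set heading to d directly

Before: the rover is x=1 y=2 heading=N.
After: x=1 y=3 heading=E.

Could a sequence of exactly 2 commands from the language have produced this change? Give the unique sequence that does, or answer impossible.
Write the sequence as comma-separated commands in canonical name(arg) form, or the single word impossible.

move(1), face(E)

key: running face(E) before move(1) would end elsewhere — order is forced
begin: x=1 y=2 heading=N
t=1 move(1) ⇒ x=1 y=3 heading=N
t=2 face(E) ⇒ x=1 y=3 heading=E
uniquely the one of 100 2-step routes that fits.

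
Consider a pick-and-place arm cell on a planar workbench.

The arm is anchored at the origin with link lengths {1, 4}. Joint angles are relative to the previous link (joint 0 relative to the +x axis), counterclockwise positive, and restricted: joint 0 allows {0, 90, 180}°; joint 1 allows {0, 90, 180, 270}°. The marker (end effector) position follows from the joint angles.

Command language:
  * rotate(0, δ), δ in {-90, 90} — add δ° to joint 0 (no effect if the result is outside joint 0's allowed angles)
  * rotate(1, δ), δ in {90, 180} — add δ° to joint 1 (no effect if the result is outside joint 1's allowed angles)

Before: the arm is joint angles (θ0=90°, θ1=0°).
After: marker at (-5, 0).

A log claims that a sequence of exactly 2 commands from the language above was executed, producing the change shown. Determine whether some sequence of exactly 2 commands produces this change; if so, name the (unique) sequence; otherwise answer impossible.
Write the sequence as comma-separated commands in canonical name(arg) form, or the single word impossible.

rotate(0, 90), rotate(0, 90)

start: joint angles (θ0=90°, θ1=0°)
1. rotate(0, 90) → joint angles (θ0=180°, θ1=0°)
2. rotate(0, 90) → joint angles (θ0=180°, θ1=0°)
no other 2-command option fits: unique.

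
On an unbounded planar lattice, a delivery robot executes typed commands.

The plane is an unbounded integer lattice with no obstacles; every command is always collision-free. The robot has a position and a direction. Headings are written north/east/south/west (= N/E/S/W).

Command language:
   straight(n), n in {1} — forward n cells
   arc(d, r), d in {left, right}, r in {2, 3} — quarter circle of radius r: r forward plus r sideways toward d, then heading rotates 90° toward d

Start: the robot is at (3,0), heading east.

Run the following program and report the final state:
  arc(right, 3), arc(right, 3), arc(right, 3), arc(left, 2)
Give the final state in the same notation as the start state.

at (-2,-1), heading west

initial: at (3,0), heading east
[1] after arc(right, 3): at (6,-3), heading south
[2] after arc(right, 3): at (3,-6), heading west
[3] after arc(right, 3): at (0,-3), heading north
[4] after arc(left, 2): at (-2,-1), heading west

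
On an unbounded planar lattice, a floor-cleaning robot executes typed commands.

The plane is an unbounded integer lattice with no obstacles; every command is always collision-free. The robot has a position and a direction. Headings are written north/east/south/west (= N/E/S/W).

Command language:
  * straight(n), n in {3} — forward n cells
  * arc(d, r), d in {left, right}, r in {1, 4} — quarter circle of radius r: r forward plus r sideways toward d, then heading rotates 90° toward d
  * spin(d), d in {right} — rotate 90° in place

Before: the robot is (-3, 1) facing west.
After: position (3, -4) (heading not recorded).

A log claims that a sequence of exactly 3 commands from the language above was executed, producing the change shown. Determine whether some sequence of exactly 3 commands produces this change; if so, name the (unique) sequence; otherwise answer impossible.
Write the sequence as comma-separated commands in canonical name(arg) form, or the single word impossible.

key: order matters: swapping arc(left, 1) and straight(3) lands elsewhere
t0: (-3, 1) facing west
1. arc(left, 1) → (-4, 0) facing south
2. arc(left, 4) → (0, -4) facing east
3. straight(3) → (3, -4) facing east
no rival 3-sequence matches.

arc(left, 1), arc(left, 4), straight(3)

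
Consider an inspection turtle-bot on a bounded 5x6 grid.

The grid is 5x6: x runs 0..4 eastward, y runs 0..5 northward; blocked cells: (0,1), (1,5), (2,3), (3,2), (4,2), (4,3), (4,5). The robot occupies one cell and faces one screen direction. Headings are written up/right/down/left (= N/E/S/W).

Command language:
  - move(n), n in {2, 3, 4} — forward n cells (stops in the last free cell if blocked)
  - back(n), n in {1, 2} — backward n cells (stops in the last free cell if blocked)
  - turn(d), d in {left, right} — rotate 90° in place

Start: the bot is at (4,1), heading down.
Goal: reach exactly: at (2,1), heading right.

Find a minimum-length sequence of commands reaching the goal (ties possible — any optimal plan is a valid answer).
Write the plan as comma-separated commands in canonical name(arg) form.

turn(left), back(2)

t0: at (4,1), heading down
step 1 (turn(left)): at (4,1), heading right
step 2 (back(2)): at (2,1), heading right
nothing shorter than 2 reaches the goal.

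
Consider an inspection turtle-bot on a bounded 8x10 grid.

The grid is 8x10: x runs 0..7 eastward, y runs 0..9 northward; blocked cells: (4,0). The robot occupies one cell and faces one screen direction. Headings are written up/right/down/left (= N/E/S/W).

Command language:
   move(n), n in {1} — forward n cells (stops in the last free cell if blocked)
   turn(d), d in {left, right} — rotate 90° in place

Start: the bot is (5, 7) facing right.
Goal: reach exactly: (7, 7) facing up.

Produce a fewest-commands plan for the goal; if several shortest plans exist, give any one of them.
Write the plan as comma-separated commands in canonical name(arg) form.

move(1), move(1), turn(left)

t0: (5, 7) facing right
step 1 (move(1)): (6, 7) facing right
step 2 (move(1)): (7, 7) facing right
step 3 (turn(left)): (7, 7) facing up
no 2-step plan works, so 3 is optimal.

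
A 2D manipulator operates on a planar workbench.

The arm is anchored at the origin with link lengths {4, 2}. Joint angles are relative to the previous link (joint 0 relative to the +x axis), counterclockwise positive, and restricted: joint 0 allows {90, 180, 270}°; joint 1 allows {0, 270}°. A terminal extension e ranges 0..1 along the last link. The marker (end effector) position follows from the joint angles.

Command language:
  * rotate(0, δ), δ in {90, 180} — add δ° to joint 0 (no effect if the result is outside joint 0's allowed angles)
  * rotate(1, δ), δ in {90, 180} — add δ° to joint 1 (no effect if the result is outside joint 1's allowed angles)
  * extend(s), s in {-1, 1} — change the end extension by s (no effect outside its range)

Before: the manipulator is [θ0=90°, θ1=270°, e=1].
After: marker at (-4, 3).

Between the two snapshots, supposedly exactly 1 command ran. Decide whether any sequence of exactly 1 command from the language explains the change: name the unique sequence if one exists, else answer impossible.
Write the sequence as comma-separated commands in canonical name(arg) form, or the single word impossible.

t0: [θ0=90°, θ1=270°, e=1]
1. rotate(0, 90) → [θ0=180°, θ1=270°, e=1]
no other 1-command option fits: unique.

rotate(0, 90)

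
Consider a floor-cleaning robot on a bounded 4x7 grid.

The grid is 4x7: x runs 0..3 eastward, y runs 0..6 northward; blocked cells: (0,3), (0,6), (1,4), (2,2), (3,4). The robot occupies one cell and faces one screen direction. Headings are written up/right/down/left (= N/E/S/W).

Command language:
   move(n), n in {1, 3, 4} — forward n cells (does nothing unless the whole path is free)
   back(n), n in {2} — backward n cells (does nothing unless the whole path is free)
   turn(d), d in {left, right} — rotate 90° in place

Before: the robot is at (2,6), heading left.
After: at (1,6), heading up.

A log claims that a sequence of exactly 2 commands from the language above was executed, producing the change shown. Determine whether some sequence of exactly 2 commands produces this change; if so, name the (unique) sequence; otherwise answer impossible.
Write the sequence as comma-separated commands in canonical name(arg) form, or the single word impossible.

key: position moved to (1,6) AND the heading swung to N — translation plus rotation needed
begin: at (2,6), heading left
step 1 (move(1)): at (1,6), heading left
step 2 (turn(right)): at (1,6), heading up
all 36 alternatives checked — unique.

move(1), turn(right)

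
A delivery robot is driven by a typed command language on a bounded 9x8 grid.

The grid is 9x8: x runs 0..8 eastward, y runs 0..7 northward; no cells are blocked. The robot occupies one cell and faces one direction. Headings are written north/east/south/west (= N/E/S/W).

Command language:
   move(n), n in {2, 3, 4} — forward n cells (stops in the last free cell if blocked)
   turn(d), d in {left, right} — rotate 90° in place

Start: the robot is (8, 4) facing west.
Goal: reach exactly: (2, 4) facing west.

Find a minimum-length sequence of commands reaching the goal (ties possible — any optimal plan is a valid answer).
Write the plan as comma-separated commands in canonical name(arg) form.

initial: (8, 4) facing west
1. move(4) → (4, 4) facing west
2. move(2) → (2, 4) facing west
nothing shorter than 2 reaches the goal.

move(4), move(2)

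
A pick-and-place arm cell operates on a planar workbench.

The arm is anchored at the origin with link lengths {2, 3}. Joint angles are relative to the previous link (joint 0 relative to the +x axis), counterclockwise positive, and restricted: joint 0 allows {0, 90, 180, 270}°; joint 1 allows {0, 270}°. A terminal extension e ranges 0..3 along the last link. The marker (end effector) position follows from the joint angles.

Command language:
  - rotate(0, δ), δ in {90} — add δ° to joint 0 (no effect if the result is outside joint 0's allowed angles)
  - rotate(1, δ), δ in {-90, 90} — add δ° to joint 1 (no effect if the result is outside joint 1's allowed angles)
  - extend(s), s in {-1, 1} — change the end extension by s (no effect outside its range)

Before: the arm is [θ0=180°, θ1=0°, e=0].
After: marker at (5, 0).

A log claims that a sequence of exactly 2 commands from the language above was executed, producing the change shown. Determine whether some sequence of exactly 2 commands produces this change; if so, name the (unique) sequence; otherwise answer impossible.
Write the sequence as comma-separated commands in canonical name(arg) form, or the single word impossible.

start: [θ0=180°, θ1=0°, e=0]
[1] after rotate(0, 90): [θ0=270°, θ1=0°, e=0]
[2] after rotate(0, 90): [θ0=0°, θ1=0°, e=0]
no other 2-command option fits: unique.

rotate(0, 90), rotate(0, 90)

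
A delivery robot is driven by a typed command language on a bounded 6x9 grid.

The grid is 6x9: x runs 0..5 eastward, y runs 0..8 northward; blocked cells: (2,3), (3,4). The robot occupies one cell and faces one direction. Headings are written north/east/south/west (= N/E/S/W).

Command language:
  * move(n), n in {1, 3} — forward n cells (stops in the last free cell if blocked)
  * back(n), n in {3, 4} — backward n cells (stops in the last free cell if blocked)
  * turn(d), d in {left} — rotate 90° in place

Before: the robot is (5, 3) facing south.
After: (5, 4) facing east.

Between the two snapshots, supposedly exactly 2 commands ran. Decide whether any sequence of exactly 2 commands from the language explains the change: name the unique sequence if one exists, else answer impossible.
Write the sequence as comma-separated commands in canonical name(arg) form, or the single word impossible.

every 2-command combo misses the target.

impossible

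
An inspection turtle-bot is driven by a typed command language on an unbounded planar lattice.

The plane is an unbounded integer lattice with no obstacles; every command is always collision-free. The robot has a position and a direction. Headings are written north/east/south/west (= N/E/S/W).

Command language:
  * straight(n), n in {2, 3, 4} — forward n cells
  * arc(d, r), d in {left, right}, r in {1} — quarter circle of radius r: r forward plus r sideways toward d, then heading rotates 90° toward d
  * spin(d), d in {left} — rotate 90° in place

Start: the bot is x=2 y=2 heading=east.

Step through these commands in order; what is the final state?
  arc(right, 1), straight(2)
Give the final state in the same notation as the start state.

begin: x=2 y=2 heading=east
1. arc(right, 1) → x=3 y=1 heading=south
2. straight(2) → x=3 y=-1 heading=south

x=3 y=-1 heading=south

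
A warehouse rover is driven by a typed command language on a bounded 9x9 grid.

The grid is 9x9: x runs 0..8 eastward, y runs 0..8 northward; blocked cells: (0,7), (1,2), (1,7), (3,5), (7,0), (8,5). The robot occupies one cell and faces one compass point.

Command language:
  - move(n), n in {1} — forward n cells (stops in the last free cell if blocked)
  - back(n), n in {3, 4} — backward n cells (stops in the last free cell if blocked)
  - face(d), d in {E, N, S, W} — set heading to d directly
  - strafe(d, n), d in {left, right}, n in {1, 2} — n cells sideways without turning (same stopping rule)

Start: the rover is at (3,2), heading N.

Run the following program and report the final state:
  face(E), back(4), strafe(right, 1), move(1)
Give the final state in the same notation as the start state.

at (3,1), heading E

initial: at (3,2), heading N
1. face(E) → at (3,2), heading E
2. back(4) → at (2,2), heading E
3. strafe(right, 1) → at (2,1), heading E
4. move(1) → at (3,1), heading E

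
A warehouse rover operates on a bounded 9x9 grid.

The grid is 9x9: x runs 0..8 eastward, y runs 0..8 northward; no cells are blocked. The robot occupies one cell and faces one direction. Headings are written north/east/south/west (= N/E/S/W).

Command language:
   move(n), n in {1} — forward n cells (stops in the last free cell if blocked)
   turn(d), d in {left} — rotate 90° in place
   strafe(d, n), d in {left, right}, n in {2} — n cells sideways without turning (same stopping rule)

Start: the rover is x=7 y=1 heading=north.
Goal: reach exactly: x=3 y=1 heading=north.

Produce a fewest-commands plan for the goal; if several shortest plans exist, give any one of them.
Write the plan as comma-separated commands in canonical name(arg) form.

strafe(left, 2), strafe(left, 2)

initial: x=7 y=1 heading=north
t=1 strafe(left, 2) ⇒ x=5 y=1 heading=north
t=2 strafe(left, 2) ⇒ x=3 y=1 heading=north
minimal: 2 command(s), checked below 2.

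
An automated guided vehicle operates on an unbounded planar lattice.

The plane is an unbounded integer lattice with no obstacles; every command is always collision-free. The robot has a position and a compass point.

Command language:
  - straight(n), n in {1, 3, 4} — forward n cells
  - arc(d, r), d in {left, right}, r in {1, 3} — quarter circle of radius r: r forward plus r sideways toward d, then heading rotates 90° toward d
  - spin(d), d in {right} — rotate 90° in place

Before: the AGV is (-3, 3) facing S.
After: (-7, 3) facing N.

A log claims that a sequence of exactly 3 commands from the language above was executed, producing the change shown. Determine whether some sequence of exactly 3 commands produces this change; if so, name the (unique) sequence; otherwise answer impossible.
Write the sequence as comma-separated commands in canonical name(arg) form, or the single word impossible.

key: cell and facing (now N) both changed — the 3 commands mix motion and turning
t0: (-3, 3) facing S
1. spin(right) → (-3, 3) facing W
2. straight(4) → (-7, 3) facing W
3. spin(right) → (-7, 3) facing N
no rival 3-sequence matches.

spin(right), straight(4), spin(right)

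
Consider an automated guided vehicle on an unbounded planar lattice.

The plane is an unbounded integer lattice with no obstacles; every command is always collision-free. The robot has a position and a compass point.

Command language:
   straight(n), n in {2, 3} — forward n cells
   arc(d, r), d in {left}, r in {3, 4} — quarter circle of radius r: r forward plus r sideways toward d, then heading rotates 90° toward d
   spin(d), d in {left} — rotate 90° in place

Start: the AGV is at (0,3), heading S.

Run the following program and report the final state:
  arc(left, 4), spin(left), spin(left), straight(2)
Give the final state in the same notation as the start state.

start: at (0,3), heading S
step 1 (arc(left, 4)): at (4,-1), heading E
step 2 (spin(left)): at (4,-1), heading N
step 3 (spin(left)): at (4,-1), heading W
step 4 (straight(2)): at (2,-1), heading W

at (2,-1), heading W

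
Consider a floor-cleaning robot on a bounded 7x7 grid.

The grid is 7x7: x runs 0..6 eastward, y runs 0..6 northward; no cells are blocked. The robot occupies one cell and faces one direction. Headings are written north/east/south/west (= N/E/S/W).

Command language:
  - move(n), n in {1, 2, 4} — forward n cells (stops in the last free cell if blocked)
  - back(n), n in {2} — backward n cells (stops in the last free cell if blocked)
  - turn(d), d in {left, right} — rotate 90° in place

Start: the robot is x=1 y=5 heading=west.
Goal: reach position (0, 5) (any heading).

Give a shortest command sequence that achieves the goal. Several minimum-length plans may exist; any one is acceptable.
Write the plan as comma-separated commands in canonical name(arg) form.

initial: x=1 y=5 heading=west
t=1 move(4) ⇒ x=0 y=5 heading=west
minimal: 1 command(s), checked below 1.

move(4)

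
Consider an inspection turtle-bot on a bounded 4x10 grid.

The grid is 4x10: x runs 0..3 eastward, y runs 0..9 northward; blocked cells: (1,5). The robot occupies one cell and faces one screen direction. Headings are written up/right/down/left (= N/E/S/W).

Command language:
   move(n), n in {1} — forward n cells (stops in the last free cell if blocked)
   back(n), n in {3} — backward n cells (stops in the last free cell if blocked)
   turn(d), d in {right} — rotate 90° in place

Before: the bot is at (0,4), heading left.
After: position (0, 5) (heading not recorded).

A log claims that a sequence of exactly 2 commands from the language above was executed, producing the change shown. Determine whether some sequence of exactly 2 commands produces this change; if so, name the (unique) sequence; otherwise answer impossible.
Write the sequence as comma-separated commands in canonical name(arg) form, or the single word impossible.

turn(right), move(1)

key: order matters: swapping turn(right) and move(1) lands elsewhere
t0: at (0,4), heading left
t=1 turn(right) ⇒ at (0,4), heading up
t=2 move(1) ⇒ at (0,5), heading up
all 9 alternatives checked — unique.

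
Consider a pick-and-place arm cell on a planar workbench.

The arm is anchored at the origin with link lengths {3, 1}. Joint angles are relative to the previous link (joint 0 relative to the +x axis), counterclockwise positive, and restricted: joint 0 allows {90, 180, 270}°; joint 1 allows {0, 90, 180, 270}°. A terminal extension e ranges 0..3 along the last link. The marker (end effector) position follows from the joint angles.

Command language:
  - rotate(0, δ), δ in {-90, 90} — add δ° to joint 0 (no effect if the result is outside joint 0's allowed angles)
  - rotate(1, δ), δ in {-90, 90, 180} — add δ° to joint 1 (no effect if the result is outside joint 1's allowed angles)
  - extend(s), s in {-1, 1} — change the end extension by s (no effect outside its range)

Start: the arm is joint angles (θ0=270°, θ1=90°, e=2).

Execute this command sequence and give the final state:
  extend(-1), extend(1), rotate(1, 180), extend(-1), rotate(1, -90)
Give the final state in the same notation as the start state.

begin: joint angles (θ0=270°, θ1=90°, e=2)
step 1 (extend(-1)): joint angles (θ0=270°, θ1=90°, e=1)
step 2 (extend(1)): joint angles (θ0=270°, θ1=90°, e=2)
step 3 (rotate(1, 180)): joint angles (θ0=270°, θ1=270°, e=2)
step 4 (extend(-1)): joint angles (θ0=270°, θ1=270°, e=1)
step 5 (rotate(1, -90)): joint angles (θ0=270°, θ1=180°, e=1)

joint angles (θ0=270°, θ1=180°, e=1)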